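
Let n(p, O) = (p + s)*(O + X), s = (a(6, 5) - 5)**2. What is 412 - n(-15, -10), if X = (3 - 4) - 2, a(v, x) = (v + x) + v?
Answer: 2089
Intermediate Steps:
a(v, x) = x + 2*v
X = -3 (X = -1 - 2 = -3)
s = 144 (s = ((5 + 2*6) - 5)**2 = ((5 + 12) - 5)**2 = (17 - 5)**2 = 12**2 = 144)
n(p, O) = (-3 + O)*(144 + p) (n(p, O) = (p + 144)*(O - 3) = (144 + p)*(-3 + O) = (-3 + O)*(144 + p))
412 - n(-15, -10) = 412 - (-432 - 3*(-15) + 144*(-10) - 10*(-15)) = 412 - (-432 + 45 - 1440 + 150) = 412 - 1*(-1677) = 412 + 1677 = 2089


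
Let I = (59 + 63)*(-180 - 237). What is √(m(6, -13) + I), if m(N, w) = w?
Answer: I*√50887 ≈ 225.58*I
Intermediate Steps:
I = -50874 (I = 122*(-417) = -50874)
√(m(6, -13) + I) = √(-13 - 50874) = √(-50887) = I*√50887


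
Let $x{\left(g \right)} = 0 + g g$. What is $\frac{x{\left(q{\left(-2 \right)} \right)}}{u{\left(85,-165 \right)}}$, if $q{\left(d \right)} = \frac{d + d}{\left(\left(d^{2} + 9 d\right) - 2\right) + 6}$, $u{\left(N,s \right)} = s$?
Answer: $- \frac{4}{4125} \approx -0.0009697$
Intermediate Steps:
$q{\left(d \right)} = \frac{2 d}{4 + d^{2} + 9 d}$ ($q{\left(d \right)} = \frac{2 d}{\left(-2 + d^{2} + 9 d\right) + 6} = \frac{2 d}{4 + d^{2} + 9 d}$)
$x{\left(g \right)} = g^{2}$ ($x{\left(g \right)} = 0 + g^{2} = g^{2}$)
$\frac{x{\left(q{\left(-2 \right)} \right)}}{u{\left(85,-165 \right)}} = \frac{\left(2 \left(-2\right) \frac{1}{4 + \left(-2\right)^{2} + 9 \left(-2\right)}\right)^{2}}{-165} = \left(2 \left(-2\right) \frac{1}{4 + 4 - 18}\right)^{2} \left(- \frac{1}{165}\right) = \left(2 \left(-2\right) \frac{1}{-10}\right)^{2} \left(- \frac{1}{165}\right) = \left(2 \left(-2\right) \left(- \frac{1}{10}\right)\right)^{2} \left(- \frac{1}{165}\right) = \left(\frac{2}{5}\right)^{2} \left(- \frac{1}{165}\right) = \frac{4}{25} \left(- \frac{1}{165}\right) = - \frac{4}{4125}$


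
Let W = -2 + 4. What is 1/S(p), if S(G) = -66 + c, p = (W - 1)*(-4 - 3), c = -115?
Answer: -1/181 ≈ -0.0055249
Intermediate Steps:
W = 2
p = -7 (p = (2 - 1)*(-4 - 3) = 1*(-7) = -7)
S(G) = -181 (S(G) = -66 - 115 = -181)
1/S(p) = 1/(-181) = -1/181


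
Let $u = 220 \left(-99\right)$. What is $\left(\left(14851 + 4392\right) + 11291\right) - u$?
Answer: $52314$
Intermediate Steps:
$u = -21780$
$\left(\left(14851 + 4392\right) + 11291\right) - u = \left(\left(14851 + 4392\right) + 11291\right) - -21780 = \left(19243 + 11291\right) + 21780 = 30534 + 21780 = 52314$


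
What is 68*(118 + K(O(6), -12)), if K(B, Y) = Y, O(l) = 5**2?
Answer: 7208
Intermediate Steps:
O(l) = 25
68*(118 + K(O(6), -12)) = 68*(118 - 12) = 68*106 = 7208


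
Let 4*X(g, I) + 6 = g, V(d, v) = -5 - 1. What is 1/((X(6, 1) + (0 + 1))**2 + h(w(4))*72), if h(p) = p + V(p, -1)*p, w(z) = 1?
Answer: -1/359 ≈ -0.0027855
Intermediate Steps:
V(d, v) = -6
X(g, I) = -3/2 + g/4
h(p) = -5*p (h(p) = p - 6*p = -5*p)
1/((X(6, 1) + (0 + 1))**2 + h(w(4))*72) = 1/(((-3/2 + (1/4)*6) + (0 + 1))**2 - 5*1*72) = 1/(((-3/2 + 3/2) + 1)**2 - 5*72) = 1/((0 + 1)**2 - 360) = 1/(1**2 - 360) = 1/(1 - 360) = 1/(-359) = -1/359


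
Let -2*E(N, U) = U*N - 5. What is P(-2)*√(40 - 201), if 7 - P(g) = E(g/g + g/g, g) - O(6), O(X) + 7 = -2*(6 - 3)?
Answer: -21*I*√161/2 ≈ -133.23*I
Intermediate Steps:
O(X) = -13 (O(X) = -7 - 2*(6 - 3) = -7 - 2*3 = -7 - 6 = -13)
E(N, U) = 5/2 - N*U/2 (E(N, U) = -(U*N - 5)/2 = -(N*U - 5)/2 = -(-5 + N*U)/2 = 5/2 - N*U/2)
P(g) = -17/2 + g (P(g) = 7 - ((5/2 - (g/g + g/g)*g/2) - 1*(-13)) = 7 - ((5/2 - (1 + 1)*g/2) + 13) = 7 - ((5/2 - ½*2*g) + 13) = 7 - ((5/2 - g) + 13) = 7 - (31/2 - g) = 7 + (-31/2 + g) = -17/2 + g)
P(-2)*√(40 - 201) = (-17/2 - 2)*√(40 - 201) = -21*I*√161/2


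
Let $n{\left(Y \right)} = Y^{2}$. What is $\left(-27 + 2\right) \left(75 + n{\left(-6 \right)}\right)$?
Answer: $-2775$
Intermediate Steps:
$\left(-27 + 2\right) \left(75 + n{\left(-6 \right)}\right) = \left(-27 + 2\right) \left(75 + \left(-6\right)^{2}\right) = - 25 \left(75 + 36\right) = \left(-25\right) 111 = -2775$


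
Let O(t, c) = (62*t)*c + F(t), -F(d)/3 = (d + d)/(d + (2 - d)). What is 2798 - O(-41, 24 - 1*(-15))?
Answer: 101813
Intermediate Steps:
F(d) = -3*d (F(d) = -3*(d + d)/(d + (2 - d)) = -3*2*d/2 = -3*d)
O(t, c) = -3*t + 62*c*t (O(t, c) = (62*t)*c - 3*t = 62*c*t - 3*t = -3*t + 62*c*t)
2798 - O(-41, 24 - 1*(-15)) = 2798 - (-41)*(-3 + 62*(24 - 1*(-15))) = 2798 - (-41)*(-3 + 62*(24 + 15)) = 2798 - (-41)*(-3 + 62*39) = 2798 - (-41)*(-3 + 2418) = 2798 - (-41)*2415 = 2798 - 1*(-99015) = 2798 + 99015 = 101813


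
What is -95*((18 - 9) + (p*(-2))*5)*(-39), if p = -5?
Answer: 218595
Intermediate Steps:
-95*((18 - 9) + (p*(-2))*5)*(-39) = -95*((18 - 9) - 5*(-2)*5)*(-39) = -95*(9 + 10*5)*(-39) = -95*(9 + 50)*(-39) = -95*59*(-39) = -5605*(-39) = 218595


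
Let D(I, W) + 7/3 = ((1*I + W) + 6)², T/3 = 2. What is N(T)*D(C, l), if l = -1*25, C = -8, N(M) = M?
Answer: 4360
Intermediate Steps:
T = 6 (T = 3*2 = 6)
l = -25
D(I, W) = -7/3 + (6 + I + W)² (D(I, W) = -7/3 + ((1*I + W) + 6)² = -7/3 + ((I + W) + 6)² = -7/3 + (6 + I + W)²)
N(T)*D(C, l) = 6*(-7/3 + (6 - 8 - 25)²) = 6*(-7/3 + (-27)²) = 6*(-7/3 + 729) = 6*(2180/3) = 4360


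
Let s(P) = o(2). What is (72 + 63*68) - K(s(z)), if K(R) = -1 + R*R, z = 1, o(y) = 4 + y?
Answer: 4321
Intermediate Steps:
s(P) = 6 (s(P) = 4 + 2 = 6)
K(R) = -1 + R**2
(72 + 63*68) - K(s(z)) = (72 + 63*68) - (-1 + 6**2) = (72 + 4284) - (-1 + 36) = 4356 - 1*35 = 4356 - 35 = 4321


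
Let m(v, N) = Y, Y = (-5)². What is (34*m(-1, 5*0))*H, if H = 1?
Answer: 850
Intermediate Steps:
Y = 25
m(v, N) = 25
(34*m(-1, 5*0))*H = (34*25)*1 = 850*1 = 850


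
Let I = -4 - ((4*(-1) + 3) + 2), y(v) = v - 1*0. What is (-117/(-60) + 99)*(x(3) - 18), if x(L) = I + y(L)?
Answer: -2019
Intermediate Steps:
y(v) = v (y(v) = v + 0 = v)
I = -5 (I = -4 - ((-4 + 3) + 2) = -4 - (-1 + 2) = -4 - 1*1 = -4 - 1 = -5)
x(L) = -5 + L
(-117/(-60) + 99)*(x(3) - 18) = (-117/(-60) + 99)*((-5 + 3) - 18) = (-117*(-1/60) + 99)*(-2 - 18) = (39/20 + 99)*(-20) = (2019/20)*(-20) = -2019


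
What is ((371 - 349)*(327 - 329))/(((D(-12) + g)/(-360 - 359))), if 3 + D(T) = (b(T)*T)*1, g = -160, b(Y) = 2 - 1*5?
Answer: -31636/127 ≈ -249.10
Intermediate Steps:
b(Y) = -3 (b(Y) = 2 - 5 = -3)
D(T) = -3 - 3*T (D(T) = -3 - 3*T*1 = -3 - 3*T)
((371 - 349)*(327 - 329))/(((D(-12) + g)/(-360 - 359))) = ((371 - 349)*(327 - 329))/((((-3 - 3*(-12)) - 160)/(-360 - 359))) = (22*(-2))/((((-3 + 36) - 160)/(-719))) = -44*(-719/(33 - 160)) = -44/((-127*(-1/719))) = -44/127/719 = -44*719/127 = -31636/127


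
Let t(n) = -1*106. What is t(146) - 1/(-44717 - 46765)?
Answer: -9697091/91482 ≈ -106.00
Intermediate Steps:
t(n) = -106
t(146) - 1/(-44717 - 46765) = -106 - 1/(-44717 - 46765) = -106 - 1/(-91482) = -106 - 1*(-1/91482) = -106 + 1/91482 = -9697091/91482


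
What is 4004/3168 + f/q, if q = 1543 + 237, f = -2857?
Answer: -10931/32040 ≈ -0.34117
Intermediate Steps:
q = 1780
4004/3168 + f/q = 4004/3168 - 2857/1780 = 4004*(1/3168) - 2857*1/1780 = 91/72 - 2857/1780 = -10931/32040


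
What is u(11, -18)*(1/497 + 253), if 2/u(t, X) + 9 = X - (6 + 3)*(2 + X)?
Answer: 83828/19383 ≈ 4.3248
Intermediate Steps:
u(t, X) = 2/(-27 - 8*X) (u(t, X) = 2/(-9 + (X - (6 + 3)*(2 + X))) = 2/(-9 + (X - 9*(2 + X))) = 2/(-9 + (X - (18 + 9*X))) = 2/(-9 + (X + (-18 - 9*X))) = 2/(-9 + (-18 - 8*X)) = 2/(-27 - 8*X))
u(11, -18)*(1/497 + 253) = (-2/(27 + 8*(-18)))*(1/497 + 253) = (-2/(27 - 144))*(1/497 + 253) = -2/(-117)*(125742/497) = -2*(-1/117)*(125742/497) = (2/117)*(125742/497) = 83828/19383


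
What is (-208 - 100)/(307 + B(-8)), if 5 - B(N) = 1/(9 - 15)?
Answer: -1848/1873 ≈ -0.98665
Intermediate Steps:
B(N) = 31/6 (B(N) = 5 - 1/(9 - 15) = 5 - 1/(-6) = 5 - 1*(-⅙) = 5 + ⅙ = 31/6)
(-208 - 100)/(307 + B(-8)) = (-208 - 100)/(307 + 31/6) = -308/1873/6 = -308*6/1873 = -1848/1873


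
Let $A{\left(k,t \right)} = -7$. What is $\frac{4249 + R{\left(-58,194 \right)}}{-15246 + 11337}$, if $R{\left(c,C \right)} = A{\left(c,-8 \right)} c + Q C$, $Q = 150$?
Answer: $- \frac{33755}{3909} \approx -8.6352$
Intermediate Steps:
$R{\left(c,C \right)} = - 7 c + 150 C$
$\frac{4249 + R{\left(-58,194 \right)}}{-15246 + 11337} = \frac{4249 + \left(\left(-7\right) \left(-58\right) + 150 \cdot 194\right)}{-15246 + 11337} = \frac{4249 + \left(406 + 29100\right)}{-3909} = \left(4249 + 29506\right) \left(- \frac{1}{3909}\right) = 33755 \left(- \frac{1}{3909}\right) = - \frac{33755}{3909}$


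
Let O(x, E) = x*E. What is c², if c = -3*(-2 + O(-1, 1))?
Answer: 81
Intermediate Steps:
O(x, E) = E*x
c = 9 (c = -3*(-2 + 1*(-1)) = -3*(-2 - 1) = -3*(-3) = 9)
c² = 9² = 81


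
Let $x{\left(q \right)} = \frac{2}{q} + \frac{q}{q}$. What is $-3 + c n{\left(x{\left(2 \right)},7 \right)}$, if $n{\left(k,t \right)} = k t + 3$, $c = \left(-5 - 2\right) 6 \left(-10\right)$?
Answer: $7137$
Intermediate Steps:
$x{\left(q \right)} = 1 + \frac{2}{q}$ ($x{\left(q \right)} = \frac{2}{q} + 1 = 1 + \frac{2}{q}$)
$c = 420$ ($c = \left(-7\right) 6 \left(-10\right) = \left(-42\right) \left(-10\right) = 420$)
$n{\left(k,t \right)} = 3 + k t$
$-3 + c n{\left(x{\left(2 \right)},7 \right)} = -3 + 420 \left(3 + \frac{2 + 2}{2} \cdot 7\right) = -3 + 420 \left(3 + \frac{1}{2} \cdot 4 \cdot 7\right) = -3 + 420 \left(3 + 2 \cdot 7\right) = -3 + 420 \left(3 + 14\right) = -3 + 420 \cdot 17 = -3 + 7140 = 7137$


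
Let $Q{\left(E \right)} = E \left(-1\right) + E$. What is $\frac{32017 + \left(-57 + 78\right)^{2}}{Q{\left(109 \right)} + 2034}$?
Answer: $\frac{16229}{1017} \approx 15.958$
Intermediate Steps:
$Q{\left(E \right)} = 0$ ($Q{\left(E \right)} = - E + E = 0$)
$\frac{32017 + \left(-57 + 78\right)^{2}}{Q{\left(109 \right)} + 2034} = \frac{32017 + \left(-57 + 78\right)^{2}}{0 + 2034} = \frac{32017 + 21^{2}}{2034} = \left(32017 + 441\right) \frac{1}{2034} = 32458 \cdot \frac{1}{2034} = \frac{16229}{1017}$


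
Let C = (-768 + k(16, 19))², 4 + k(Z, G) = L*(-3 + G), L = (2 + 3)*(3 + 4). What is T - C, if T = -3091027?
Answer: -3135971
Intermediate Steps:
L = 35 (L = 5*7 = 35)
k(Z, G) = -109 + 35*G (k(Z, G) = -4 + 35*(-3 + G) = -4 + (-105 + 35*G) = -109 + 35*G)
C = 44944 (C = (-768 + (-109 + 35*19))² = (-768 + (-109 + 665))² = (-768 + 556)² = (-212)² = 44944)
T - C = -3091027 - 1*44944 = -3091027 - 44944 = -3135971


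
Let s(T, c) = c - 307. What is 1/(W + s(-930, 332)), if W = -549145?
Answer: -1/549120 ≈ -1.8211e-6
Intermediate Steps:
s(T, c) = -307 + c
1/(W + s(-930, 332)) = 1/(-549145 + (-307 + 332)) = 1/(-549145 + 25) = 1/(-549120) = -1/549120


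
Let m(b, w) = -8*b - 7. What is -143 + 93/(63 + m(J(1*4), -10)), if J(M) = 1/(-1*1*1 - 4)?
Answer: -13573/96 ≈ -141.39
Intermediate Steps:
J(M) = -⅕ (J(M) = 1/(-1*1 - 4) = 1/(-1 - 4) = 1/(-5) = -⅕)
m(b, w) = -7 - 8*b
-143 + 93/(63 + m(J(1*4), -10)) = -143 + 93/(63 + (-7 - 8*(-⅕))) = -143 + 93/(63 + (-7 + 8/5)) = -143 + 93/(63 - 27/5) = -143 + 93/(288/5) = -143 + 93*(5/288) = -143 + 155/96 = -13573/96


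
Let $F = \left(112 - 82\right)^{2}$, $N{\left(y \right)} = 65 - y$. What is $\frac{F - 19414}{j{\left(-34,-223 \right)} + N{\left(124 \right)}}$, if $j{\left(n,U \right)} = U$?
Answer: $\frac{9257}{141} \approx 65.652$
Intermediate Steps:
$F = 900$ ($F = 30^{2} = 900$)
$\frac{F - 19414}{j{\left(-34,-223 \right)} + N{\left(124 \right)}} = \frac{900 - 19414}{-223 + \left(65 - 124\right)} = - \frac{18514}{-223 + \left(65 - 124\right)} = - \frac{18514}{-223 - 59} = - \frac{18514}{-282} = \left(-18514\right) \left(- \frac{1}{282}\right) = \frac{9257}{141}$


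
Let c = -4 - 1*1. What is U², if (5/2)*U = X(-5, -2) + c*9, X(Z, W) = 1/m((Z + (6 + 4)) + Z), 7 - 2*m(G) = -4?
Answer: 972196/3025 ≈ 321.39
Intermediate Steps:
m(G) = 11/2 (m(G) = 7/2 - ½*(-4) = 7/2 + 2 = 11/2)
c = -5 (c = -4 - 1 = -5)
X(Z, W) = 2/11 (X(Z, W) = 1/(11/2) = 2/11)
U = -986/55 (U = 2*(2/11 - 5*9)/5 = 2*(2/11 - 45)/5 = (⅖)*(-493/11) = -986/55 ≈ -17.927)
U² = (-986/55)² = 972196/3025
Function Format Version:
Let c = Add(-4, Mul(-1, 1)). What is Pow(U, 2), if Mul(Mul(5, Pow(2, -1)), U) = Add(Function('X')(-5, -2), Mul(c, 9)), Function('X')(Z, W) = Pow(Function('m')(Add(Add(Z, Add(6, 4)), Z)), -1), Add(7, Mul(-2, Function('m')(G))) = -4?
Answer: Rational(972196, 3025) ≈ 321.39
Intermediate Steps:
Function('m')(G) = Rational(11, 2) (Function('m')(G) = Add(Rational(7, 2), Mul(Rational(-1, 2), -4)) = Add(Rational(7, 2), 2) = Rational(11, 2))
c = -5 (c = Add(-4, -1) = -5)
Function('X')(Z, W) = Rational(2, 11) (Function('X')(Z, W) = Pow(Rational(11, 2), -1) = Rational(2, 11))
U = Rational(-986, 55) (U = Mul(Rational(2, 5), Add(Rational(2, 11), Mul(-5, 9))) = Mul(Rational(2, 5), Add(Rational(2, 11), -45)) = Mul(Rational(2, 5), Rational(-493, 11)) = Rational(-986, 55) ≈ -17.927)
Pow(U, 2) = Pow(Rational(-986, 55), 2) = Rational(972196, 3025)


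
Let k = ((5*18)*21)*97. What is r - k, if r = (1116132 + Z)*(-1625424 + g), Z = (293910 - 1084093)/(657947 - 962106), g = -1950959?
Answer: -1214119079733719963/304159 ≈ -3.9917e+12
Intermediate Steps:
Z = 790183/304159 (Z = -790183/(-304159) = -790183*(-1/304159) = 790183/304159 ≈ 2.5979)
r = -1214119023972250493/304159 (r = (1116132 + 790183/304159)*(-1625424 - 1950959) = (339482383171/304159)*(-3576383) = -1214119023972250493/304159 ≈ -3.9917e+12)
k = 183330 (k = (90*21)*97 = 1890*97 = 183330)
r - k = -1214119023972250493/304159 - 1*183330 = -1214119023972250493/304159 - 183330 = -1214119079733719963/304159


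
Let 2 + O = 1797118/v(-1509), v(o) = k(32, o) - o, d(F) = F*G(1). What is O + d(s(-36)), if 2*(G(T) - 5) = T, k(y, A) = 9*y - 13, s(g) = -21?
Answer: 793749/892 ≈ 889.85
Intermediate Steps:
k(y, A) = -13 + 9*y
G(T) = 5 + T/2
d(F) = 11*F/2 (d(F) = F*(5 + (½)*1) = F*(5 + ½) = F*(11/2) = 11*F/2)
v(o) = 275 - o (v(o) = (-13 + 9*32) - o = (-13 + 288) - o = 275 - o)
O = 896775/892 (O = -2 + 1797118/(275 - 1*(-1509)) = -2 + 1797118/(275 + 1509) = -2 + 1797118/1784 = -2 + 1797118*(1/1784) = -2 + 898559/892 = 896775/892 ≈ 1005.4)
O + d(s(-36)) = 896775/892 + (11/2)*(-21) = 896775/892 - 231/2 = 793749/892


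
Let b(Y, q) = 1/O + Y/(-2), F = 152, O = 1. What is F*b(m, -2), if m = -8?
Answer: 760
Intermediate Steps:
b(Y, q) = 1 - Y/2 (b(Y, q) = 1/1 + Y/(-2) = 1*1 + Y*(-½) = 1 - Y/2)
F*b(m, -2) = 152*(1 - ½*(-8)) = 152*(1 + 4) = 152*5 = 760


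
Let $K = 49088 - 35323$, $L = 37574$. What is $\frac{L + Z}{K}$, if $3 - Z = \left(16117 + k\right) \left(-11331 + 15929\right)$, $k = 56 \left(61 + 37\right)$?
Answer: $- \frac{99302213}{13765} \approx -7214.1$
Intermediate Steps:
$k = 5488$ ($k = 56 \cdot 98 = 5488$)
$Z = -99339787$ ($Z = 3 - \left(16117 + 5488\right) \left(-11331 + 15929\right) = 3 - 21605 \cdot 4598 = 3 - 99339790 = -99339787$)
$K = 13765$
$\frac{L + Z}{K} = \frac{37574 - 99339787}{13765} = \left(-99302213\right) \frac{1}{13765} = - \frac{99302213}{13765}$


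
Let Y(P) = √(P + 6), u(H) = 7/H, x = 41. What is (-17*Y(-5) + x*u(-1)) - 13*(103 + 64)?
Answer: -2475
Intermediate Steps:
Y(P) = √(6 + P)
(-17*Y(-5) + x*u(-1)) - 13*(103 + 64) = (-17*√(6 - 5) + 41*(7/(-1))) - 13*(103 + 64) = (-17*√1 + 41*(7*(-1))) - 13*167 = (-17*1 + 41*(-7)) - 1*2171 = (-17 - 287) - 2171 = -304 - 2171 = -2475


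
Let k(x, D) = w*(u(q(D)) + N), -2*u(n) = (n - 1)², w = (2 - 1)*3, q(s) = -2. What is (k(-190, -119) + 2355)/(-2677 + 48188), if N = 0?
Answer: 4683/91022 ≈ 0.051449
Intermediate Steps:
w = 3 (w = 1*3 = 3)
u(n) = -(-1 + n)²/2 (u(n) = -(n - 1)²/2 = -(-1 + n)²/2)
k(x, D) = -27/2 (k(x, D) = 3*(-(-1 - 2)²/2 + 0) = 3*(-½*(-3)² + 0) = 3*(-½*9 + 0) = 3*(-9/2 + 0) = 3*(-9/2) = -27/2)
(k(-190, -119) + 2355)/(-2677 + 48188) = (-27/2 + 2355)/(-2677 + 48188) = (4683/2)/45511 = (4683/2)*(1/45511) = 4683/91022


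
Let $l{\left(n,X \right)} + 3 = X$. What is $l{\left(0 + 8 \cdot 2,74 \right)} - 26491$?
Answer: $-26420$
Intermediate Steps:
$l{\left(n,X \right)} = -3 + X$
$l{\left(0 + 8 \cdot 2,74 \right)} - 26491 = \left(-3 + 74\right) - 26491 = 71 - 26491 = -26420$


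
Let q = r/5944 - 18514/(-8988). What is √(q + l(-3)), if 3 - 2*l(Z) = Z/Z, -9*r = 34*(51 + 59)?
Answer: 2*√2083469271331/1669521 ≈ 1.7291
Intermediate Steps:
r = -3740/9 (r = -34*(51 + 59)/9 = -34*110/9 = -⅑*3740 = -3740/9 ≈ -415.56)
l(Z) = 1 (l(Z) = 3/2 - Z/(2*Z) = 3/2 - ½*1 = 3/2 - ½ = 1)
q = 9966769/5008563 (q = -3740/9/5944 - 18514/(-8988) = -3740/9*1/5944 - 18514*(-1/8988) = -935/13374 + 9257/4494 = 9966769/5008563 ≈ 1.9899)
√(q + l(-3)) = √(9966769/5008563 + 1) = √(14975332/5008563) = 2*√2083469271331/1669521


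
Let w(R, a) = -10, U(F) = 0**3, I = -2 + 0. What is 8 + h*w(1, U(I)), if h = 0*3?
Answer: 8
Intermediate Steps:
I = -2
U(F) = 0
h = 0
8 + h*w(1, U(I)) = 8 + 0*(-10) = 8 + 0 = 8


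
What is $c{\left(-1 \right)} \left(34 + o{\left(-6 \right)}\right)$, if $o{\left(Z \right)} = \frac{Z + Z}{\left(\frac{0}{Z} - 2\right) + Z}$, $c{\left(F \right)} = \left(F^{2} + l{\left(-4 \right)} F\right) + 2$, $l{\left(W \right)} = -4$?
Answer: $\frac{497}{2} \approx 248.5$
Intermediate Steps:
$c{\left(F \right)} = 2 + F^{2} - 4 F$ ($c{\left(F \right)} = \left(F^{2} - 4 F\right) + 2 = 2 + F^{2} - 4 F$)
$o{\left(Z \right)} = \frac{2 Z}{-2 + Z}$ ($o{\left(Z \right)} = \frac{2 Z}{\left(0 - 2\right) + Z} = \frac{2 Z}{-2 + Z}$)
$c{\left(-1 \right)} \left(34 + o{\left(-6 \right)}\right) = \left(2 + \left(-1\right)^{2} - -4\right) \left(34 + 2 \left(-6\right) \frac{1}{-2 - 6}\right) = \left(2 + 1 + 4\right) \left(34 + 2 \left(-6\right) \frac{1}{-8}\right) = 7 \left(34 + 2 \left(-6\right) \left(- \frac{1}{8}\right)\right) = 7 \left(34 + \frac{3}{2}\right) = 7 \cdot \frac{71}{2} = \frac{497}{2}$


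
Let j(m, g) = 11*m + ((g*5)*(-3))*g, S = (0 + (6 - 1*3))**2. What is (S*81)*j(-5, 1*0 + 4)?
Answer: -215055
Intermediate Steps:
S = 9 (S = (0 + (6 - 3))**2 = (0 + 3)**2 = 3**2 = 9)
j(m, g) = -15*g**2 + 11*m (j(m, g) = 11*m + ((5*g)*(-3))*g = 11*m + (-15*g)*g = 11*m - 15*g**2 = -15*g**2 + 11*m)
(S*81)*j(-5, 1*0 + 4) = (9*81)*(-15*(1*0 + 4)**2 + 11*(-5)) = 729*(-15*(0 + 4)**2 - 55) = 729*(-15*4**2 - 55) = 729*(-15*16 - 55) = 729*(-240 - 55) = 729*(-295) = -215055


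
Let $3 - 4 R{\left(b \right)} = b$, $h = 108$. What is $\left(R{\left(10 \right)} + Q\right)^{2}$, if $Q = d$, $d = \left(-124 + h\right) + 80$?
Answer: $\frac{62001}{16} \approx 3875.1$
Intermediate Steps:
$R{\left(b \right)} = \frac{3}{4} - \frac{b}{4}$
$d = 64$ ($d = \left(-124 + 108\right) + 80 = -16 + 80 = 64$)
$Q = 64$
$\left(R{\left(10 \right)} + Q\right)^{2} = \left(\left(\frac{3}{4} - \frac{5}{2}\right) + 64\right)^{2} = \left(- \frac{7}{4} + 64\right)^{2} = \left(\frac{249}{4}\right)^{2} = \frac{62001}{16}$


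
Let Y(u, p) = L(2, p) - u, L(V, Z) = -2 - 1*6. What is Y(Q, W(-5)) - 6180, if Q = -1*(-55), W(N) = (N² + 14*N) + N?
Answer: -6243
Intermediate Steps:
W(N) = N² + 15*N
L(V, Z) = -8 (L(V, Z) = -2 - 6 = -8)
Q = 55
Y(u, p) = -8 - u
Y(Q, W(-5)) - 6180 = (-8 - 1*55) - 6180 = (-8 - 55) - 6180 = -63 - 6180 = -6243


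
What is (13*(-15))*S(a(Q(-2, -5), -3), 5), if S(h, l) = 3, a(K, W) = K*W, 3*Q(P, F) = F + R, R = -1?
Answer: -585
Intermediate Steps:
Q(P, F) = -1/3 + F/3 (Q(P, F) = (F - 1)/3 = (-1 + F)/3 = -1/3 + F/3)
(13*(-15))*S(a(Q(-2, -5), -3), 5) = (13*(-15))*3 = -195*3 = -585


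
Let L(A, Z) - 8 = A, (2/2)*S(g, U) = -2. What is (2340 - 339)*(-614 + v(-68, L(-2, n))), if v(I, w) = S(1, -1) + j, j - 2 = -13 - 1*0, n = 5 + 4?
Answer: -1254627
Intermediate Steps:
S(g, U) = -2
n = 9
L(A, Z) = 8 + A
j = -11 (j = 2 + (-13 - 1*0) = 2 + (-13 + 0) = 2 - 13 = -11)
v(I, w) = -13 (v(I, w) = -2 - 11 = -13)
(2340 - 339)*(-614 + v(-68, L(-2, n))) = (2340 - 339)*(-614 - 13) = 2001*(-627) = -1254627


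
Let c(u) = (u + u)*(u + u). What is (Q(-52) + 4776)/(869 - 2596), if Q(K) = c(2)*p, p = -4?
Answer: -4712/1727 ≈ -2.7284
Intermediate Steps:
c(u) = 4*u² (c(u) = (2*u)*(2*u) = 4*u²)
Q(K) = -64 (Q(K) = (4*2²)*(-4) = (4*4)*(-4) = 16*(-4) = -64)
(Q(-52) + 4776)/(869 - 2596) = (-64 + 4776)/(869 - 2596) = 4712/(-1727) = 4712*(-1/1727) = -4712/1727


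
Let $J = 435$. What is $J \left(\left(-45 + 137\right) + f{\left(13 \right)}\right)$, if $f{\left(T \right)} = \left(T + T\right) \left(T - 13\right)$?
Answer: $40020$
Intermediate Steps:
$f{\left(T \right)} = 2 T \left(-13 + T\right)$
$J \left(\left(-45 + 137\right) + f{\left(13 \right)}\right) = 435 \left(\left(-45 + 137\right) + 2 \cdot 13 \left(-13 + 13\right)\right) = 435 \left(92 + 2 \cdot 13 \cdot 0\right) = 435 \left(92 + 0\right) = 435 \cdot 92 = 40020$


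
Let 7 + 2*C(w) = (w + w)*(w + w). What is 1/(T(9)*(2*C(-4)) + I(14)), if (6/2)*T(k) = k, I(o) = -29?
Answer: 1/142 ≈ 0.0070423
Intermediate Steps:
C(w) = -7/2 + 2*w² (C(w) = -7/2 + ((w + w)*(w + w))/2 = -7/2 + ((2*w)*(2*w))/2 = -7/2 + (4*w²)/2 = -7/2 + 2*w²)
T(k) = k/3
1/(T(9)*(2*C(-4)) + I(14)) = 1/(((⅓)*9)*(2*(-7/2 + 2*(-4)²)) - 29) = 1/(3*(2*(-7/2 + 2*16)) - 29) = 1/(3*(2*(-7/2 + 32)) - 29) = 1/(3*(2*(57/2)) - 29) = 1/(3*57 - 29) = 1/(171 - 29) = 1/142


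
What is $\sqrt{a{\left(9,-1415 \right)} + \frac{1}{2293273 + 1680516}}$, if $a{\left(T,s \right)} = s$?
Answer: $\frac{i \sqrt{22344263604403426}}{3973789} \approx 37.616 i$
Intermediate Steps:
$\sqrt{a{\left(9,-1415 \right)} + \frac{1}{2293273 + 1680516}} = \sqrt{-1415 + \frac{1}{2293273 + 1680516}} = \sqrt{-1415 + \frac{1}{3973789}} = \sqrt{- \frac{5622911434}{3973789}} = \frac{i \sqrt{22344263604403426}}{3973789}$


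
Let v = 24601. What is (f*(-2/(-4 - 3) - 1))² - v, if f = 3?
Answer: -1205224/49 ≈ -24596.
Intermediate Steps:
(f*(-2/(-4 - 3) - 1))² - v = (3*(-2/(-4 - 3) - 1))² - 1*24601 = (3*(-2/(-7) - 1))² - 24601 = (3*(-2*(-⅐) - 1))² - 24601 = (3*(2/7 - 1))² - 24601 = (3*(-5/7))² - 24601 = (-15/7)² - 24601 = 225/49 - 24601 = -1205224/49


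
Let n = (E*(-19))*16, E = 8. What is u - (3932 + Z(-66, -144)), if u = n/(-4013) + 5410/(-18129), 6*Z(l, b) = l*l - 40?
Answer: -338369920888/72751677 ≈ -4651.0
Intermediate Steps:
Z(l, b) = -20/3 + l²/6 (Z(l, b) = (l*l - 40)/6 = (l² - 40)/6 = (-40 + l²)/6 = -20/3 + l²/6)
n = -2432 (n = (8*(-19))*16 = -152*16 = -2432)
u = 22379398/72751677 (u = -2432/(-4013) + 5410/(-18129) = -2432*(-1/4013) + 5410*(-1/18129) = 2432/4013 - 5410/18129 = 22379398/72751677 ≈ 0.30761)
u - (3932 + Z(-66, -144)) = 22379398/72751677 - (3932 + (-20/3 + (⅙)*(-66)²)) = 22379398/72751677 - (3932 + (-20/3 + (⅙)*4356)) = 22379398/72751677 - (3932 + (-20/3 + 726)) = 22379398/72751677 - (3932 + 2158/3) = 22379398/72751677 - 1*13954/3 = 22379398/72751677 - 13954/3 = -338369920888/72751677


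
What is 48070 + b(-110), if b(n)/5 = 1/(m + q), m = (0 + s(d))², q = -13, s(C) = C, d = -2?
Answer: 432625/9 ≈ 48069.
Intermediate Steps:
m = 4 (m = (0 - 2)² = (-2)² = 4)
b(n) = -5/9 (b(n) = 5/(4 - 13) = 5/(-9) = 5*(-⅑) = -5/9)
48070 + b(-110) = 48070 - 5/9 = 432625/9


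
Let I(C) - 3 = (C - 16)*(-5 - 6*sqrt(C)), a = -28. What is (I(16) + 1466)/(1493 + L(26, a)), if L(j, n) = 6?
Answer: 1469/1499 ≈ 0.97999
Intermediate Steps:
I(C) = 3 + (-16 + C)*(-5 - 6*sqrt(C)) (I(C) = 3 + (C - 16)*(-5 - 6*sqrt(C)) = 3 + (-16 + C)*(-5 - 6*sqrt(C)))
(I(16) + 1466)/(1493 + L(26, a)) = ((83 - 6*16**(3/2) - 5*16 + 96*sqrt(16)) + 1466)/(1493 + 6) = ((83 - 6*64 - 80 + 96*4) + 1466)/1499 = ((83 - 384 - 80 + 384) + 1466)/1499 = (3 + 1466)/1499 = (1/1499)*1469 = 1469/1499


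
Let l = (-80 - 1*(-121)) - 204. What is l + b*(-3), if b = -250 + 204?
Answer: -25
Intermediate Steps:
b = -46
l = -163 (l = (-80 + 121) - 204 = 41 - 204 = -163)
l + b*(-3) = -163 - 46*(-3) = -163 + 138 = -25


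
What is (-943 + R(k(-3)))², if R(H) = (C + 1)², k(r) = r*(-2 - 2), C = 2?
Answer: 872356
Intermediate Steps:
k(r) = -4*r (k(r) = r*(-4) = -4*r)
R(H) = 9 (R(H) = (2 + 1)² = 3² = 9)
(-943 + R(k(-3)))² = (-943 + 9)² = (-934)² = 872356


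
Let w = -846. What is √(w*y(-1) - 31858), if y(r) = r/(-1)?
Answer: 8*I*√511 ≈ 180.84*I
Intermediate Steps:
y(r) = -r (y(r) = r*(-1) = -r)
√(w*y(-1) - 31858) = √(-(-846)*(-1) - 31858) = √(-846*1 - 31858) = √(-846 - 31858) = √(-32704) = 8*I*√511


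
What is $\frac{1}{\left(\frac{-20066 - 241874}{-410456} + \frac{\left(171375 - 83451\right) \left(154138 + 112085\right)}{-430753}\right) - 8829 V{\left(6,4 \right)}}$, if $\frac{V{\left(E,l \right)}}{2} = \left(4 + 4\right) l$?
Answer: $- \frac{44201288342}{27378101002926875} \approx -1.6145 \cdot 10^{-6}$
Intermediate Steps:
$V{\left(E,l \right)} = 16 l$ ($V{\left(E,l \right)} = 2 \left(4 + 4\right) l = 2 \cdot 8 l = 16 l$)
$\frac{1}{\left(\frac{-20066 - 241874}{-410456} + \frac{\left(171375 - 83451\right) \left(154138 + 112085\right)}{-430753}\right) - 8829 V{\left(6,4 \right)}} = \frac{1}{\left(\frac{-20066 - 241874}{-410456} + \frac{\left(171375 - 83451\right) \left(154138 + 112085\right)}{-430753}\right) - 8829 \cdot 16 \cdot 4} = \frac{1}{\left(\left(-20066 - 241874\right) \left(- \frac{1}{410456}\right) + 87924 \cdot 266223 \left(- \frac{1}{430753}\right)\right) - 565056} = \frac{1}{\left(\left(-261940\right) \left(- \frac{1}{410456}\right) + 23407391052 \left(- \frac{1}{430753}\right)\right) - 565056} = \frac{1}{\left(\frac{65485}{102614} - \frac{23407391052}{430753}\right) - 565056} = \frac{1}{- \frac{2401897817549723}{44201288342} - 565056} = \frac{1}{- \frac{27378101002926875}{44201288342}} = - \frac{44201288342}{27378101002926875}$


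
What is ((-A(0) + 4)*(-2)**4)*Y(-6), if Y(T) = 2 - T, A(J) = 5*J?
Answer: 512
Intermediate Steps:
((-A(0) + 4)*(-2)**4)*Y(-6) = ((-5*0 + 4)*(-2)**4)*(2 - 1*(-6)) = ((-1*0 + 4)*16)*(2 + 6) = ((0 + 4)*16)*8 = (4*16)*8 = 64*8 = 512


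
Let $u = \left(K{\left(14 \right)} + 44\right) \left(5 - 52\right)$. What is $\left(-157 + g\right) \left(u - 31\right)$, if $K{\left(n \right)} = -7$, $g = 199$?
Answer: $-74340$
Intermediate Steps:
$u = -1739$ ($u = \left(-7 + 44\right) \left(5 - 52\right) = 37 \left(-47\right) = -1739$)
$\left(-157 + g\right) \left(u - 31\right) = \left(-157 + 199\right) \left(-1739 - 31\right) = 42 \left(-1770\right) = -74340$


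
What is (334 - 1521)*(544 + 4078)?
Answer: -5486314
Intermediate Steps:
(334 - 1521)*(544 + 4078) = -1187*4622 = -5486314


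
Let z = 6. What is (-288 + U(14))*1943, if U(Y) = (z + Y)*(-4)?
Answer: -715024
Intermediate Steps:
U(Y) = -24 - 4*Y (U(Y) = (6 + Y)*(-4) = -24 - 4*Y)
(-288 + U(14))*1943 = (-288 + (-24 - 4*14))*1943 = (-288 + (-24 - 56))*1943 = (-288 - 80)*1943 = -368*1943 = -715024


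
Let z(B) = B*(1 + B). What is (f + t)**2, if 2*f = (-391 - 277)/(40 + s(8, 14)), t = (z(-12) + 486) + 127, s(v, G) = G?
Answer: 397922704/729 ≈ 5.4585e+5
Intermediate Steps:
t = 745 (t = (-12*(1 - 12) + 486) + 127 = (-12*(-11) + 486) + 127 = (132 + 486) + 127 = 618 + 127 = 745)
f = -167/27 (f = ((-391 - 277)/(40 + 14))/2 = (-668/54)/2 = (-668*1/54)/2 = (1/2)*(-334/27) = -167/27 ≈ -6.1852)
(f + t)**2 = (-167/27 + 745)**2 = (19948/27)**2 = 397922704/729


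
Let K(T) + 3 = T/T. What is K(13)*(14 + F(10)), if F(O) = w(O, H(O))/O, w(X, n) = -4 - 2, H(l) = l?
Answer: -134/5 ≈ -26.800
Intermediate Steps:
K(T) = -2 (K(T) = -3 + T/T = -3 + 1 = -2)
w(X, n) = -6
F(O) = -6/O
K(13)*(14 + F(10)) = -2*(14 - 6/10) = -2*(14 - 6*⅒) = -2*(14 - ⅗) = -2*67/5 = -134/5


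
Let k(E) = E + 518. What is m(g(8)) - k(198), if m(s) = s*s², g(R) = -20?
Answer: -8716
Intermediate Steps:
k(E) = 518 + E
m(s) = s³
m(g(8)) - k(198) = (-20)³ - (518 + 198) = -8000 - 1*716 = -8000 - 716 = -8716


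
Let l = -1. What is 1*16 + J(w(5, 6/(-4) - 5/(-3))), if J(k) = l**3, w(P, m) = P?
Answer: 15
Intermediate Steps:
J(k) = -1 (J(k) = (-1)**3 = -1)
1*16 + J(w(5, 6/(-4) - 5/(-3))) = 1*16 - 1 = 16 - 1 = 15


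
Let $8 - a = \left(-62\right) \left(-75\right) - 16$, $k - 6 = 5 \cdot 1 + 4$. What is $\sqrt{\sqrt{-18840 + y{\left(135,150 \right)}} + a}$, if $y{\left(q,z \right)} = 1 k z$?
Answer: $\sqrt{-4626 + i \sqrt{16590}} \approx 0.9468 + 68.021 i$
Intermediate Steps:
$k = 15$ ($k = 6 + \left(5 \cdot 1 + 4\right) = 6 + \left(5 + 4\right) = 6 + 9 = 15$)
$y{\left(q,z \right)} = 15 z$ ($y{\left(q,z \right)} = 1 \cdot 15 z = 15 z$)
$a = -4626$ ($a = 8 - \left(\left(-62\right) \left(-75\right) - 16\right) = 8 - \left(4650 + \left(-24 + 8\right)\right) = 8 - \left(4650 - 16\right) = 8 - 4634 = -4626$)
$\sqrt{\sqrt{-18840 + y{\left(135,150 \right)}} + a} = \sqrt{\sqrt{-18840 + 15 \cdot 150} - 4626} = \sqrt{\sqrt{-18840 + 2250} - 4626} = \sqrt{\sqrt{-16590} - 4626} = \sqrt{i \sqrt{16590} - 4626} = \sqrt{-4626 + i \sqrt{16590}}$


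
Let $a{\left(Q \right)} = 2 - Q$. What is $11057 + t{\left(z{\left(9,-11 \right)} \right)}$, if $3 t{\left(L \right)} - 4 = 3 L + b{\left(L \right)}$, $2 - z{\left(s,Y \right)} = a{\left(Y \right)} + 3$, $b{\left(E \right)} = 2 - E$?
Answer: $\frac{33149}{3} \approx 11050.0$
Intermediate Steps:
$z{\left(s,Y \right)} = -3 + Y$ ($z{\left(s,Y \right)} = 2 - \left(\left(2 - Y\right) + 3\right) = 2 - \left(5 - Y\right) = 2 + \left(-5 + Y\right) = -3 + Y$)
$t{\left(L \right)} = 2 + \frac{2 L}{3}$ ($t{\left(L \right)} = \frac{4}{3} + \frac{3 L - \left(-2 + L\right)}{3} = \frac{4}{3} + \frac{2 + 2 L}{3} = \frac{4}{3} + \left(\frac{2}{3} + \frac{2 L}{3}\right) = 2 + \frac{2 L}{3}$)
$11057 + t{\left(z{\left(9,-11 \right)} \right)} = 11057 + \left(2 + \frac{2 \left(-3 - 11\right)}{3}\right) = 11057 + \left(2 + \frac{2}{3} \left(-14\right)\right) = 11057 + \left(2 - \frac{28}{3}\right) = 11057 - \frac{22}{3} = \frac{33149}{3}$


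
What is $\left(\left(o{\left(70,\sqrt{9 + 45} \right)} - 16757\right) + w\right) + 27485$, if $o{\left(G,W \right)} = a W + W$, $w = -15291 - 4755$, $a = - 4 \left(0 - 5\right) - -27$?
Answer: $-9318 + 144 \sqrt{6} \approx -8965.3$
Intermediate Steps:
$a = 47$ ($a = \left(-4\right) \left(-5\right) + 27 = 20 + 27 = 47$)
$w = -20046$ ($w = -15291 - 4755 = -20046$)
$o{\left(G,W \right)} = 48 W$ ($o{\left(G,W \right)} = 47 W + W = 48 W$)
$\left(\left(o{\left(70,\sqrt{9 + 45} \right)} - 16757\right) + w\right) + 27485 = \left(\left(48 \sqrt{9 + 45} - 16757\right) - 20046\right) + 27485 = \left(\left(48 \sqrt{54} - 16757\right) - 20046\right) + 27485 = \left(\left(48 \cdot 3 \sqrt{6} - 16757\right) - 20046\right) + 27485 = \left(\left(144 \sqrt{6} - 16757\right) - 20046\right) + 27485 = \left(\left(-16757 + 144 \sqrt{6}\right) - 20046\right) + 27485 = \left(-36803 + 144 \sqrt{6}\right) + 27485 = -9318 + 144 \sqrt{6}$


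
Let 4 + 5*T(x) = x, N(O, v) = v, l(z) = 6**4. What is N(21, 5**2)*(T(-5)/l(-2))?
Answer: -5/144 ≈ -0.034722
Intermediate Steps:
l(z) = 1296
T(x) = -4/5 + x/5
N(21, 5**2)*(T(-5)/l(-2)) = 5**2*((-4/5 + (1/5)*(-5))/1296) = 25*((-4/5 - 1)*(1/1296)) = 25*(-9/5*1/1296) = 25*(-1/720) = -5/144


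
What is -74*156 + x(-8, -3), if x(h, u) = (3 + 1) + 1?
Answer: -11539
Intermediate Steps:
x(h, u) = 5 (x(h, u) = 4 + 1 = 5)
-74*156 + x(-8, -3) = -74*156 + 5 = -11544 + 5 = -11539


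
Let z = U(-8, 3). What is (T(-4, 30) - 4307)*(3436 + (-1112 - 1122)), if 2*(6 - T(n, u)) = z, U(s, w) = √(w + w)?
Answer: -5169802 - 601*√6 ≈ -5.1713e+6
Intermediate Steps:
U(s, w) = √2*√w (U(s, w) = √(2*w) = √2*√w)
z = √6 (z = √2*√3 = √6 ≈ 2.4495)
T(n, u) = 6 - √6/2
(T(-4, 30) - 4307)*(3436 + (-1112 - 1122)) = ((6 - √6/2) - 4307)*(3436 + (-1112 - 1122)) = (-4301 - √6/2)*(3436 - 2234) = (-4301 - √6/2)*1202 = -5169802 - 601*√6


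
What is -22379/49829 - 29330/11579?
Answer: -1720611011/576969991 ≈ -2.9822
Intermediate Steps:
-22379/49829 - 29330/11579 = -1720611011/576969991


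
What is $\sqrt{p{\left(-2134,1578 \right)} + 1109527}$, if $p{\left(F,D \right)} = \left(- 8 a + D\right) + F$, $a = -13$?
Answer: $5 \sqrt{44363} \approx 1053.1$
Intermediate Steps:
$p{\left(F,D \right)} = 104 + D + F$ ($p{\left(F,D \right)} = \left(\left(-8\right) \left(-13\right) + D\right) + F = \left(104 + D\right) + F = 104 + D + F$)
$\sqrt{p{\left(-2134,1578 \right)} + 1109527} = \sqrt{\left(104 + 1578 - 2134\right) + 1109527} = \sqrt{-452 + 1109527} = \sqrt{1109075} = 5 \sqrt{44363}$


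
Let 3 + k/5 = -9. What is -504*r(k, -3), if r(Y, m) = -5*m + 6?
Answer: -10584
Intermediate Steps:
k = -60 (k = -15 + 5*(-9) = -15 - 45 = -60)
r(Y, m) = 6 - 5*m
-504*r(k, -3) = -504*(6 - 5*(-3)) = -504*(6 + 15) = -504*21 = -10584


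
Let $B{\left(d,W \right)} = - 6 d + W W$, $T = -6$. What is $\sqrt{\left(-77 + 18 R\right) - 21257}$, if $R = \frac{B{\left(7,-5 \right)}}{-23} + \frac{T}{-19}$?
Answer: $\frac{2 i \sqrt{1017626605}}{437} \approx 146.0 i$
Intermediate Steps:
$B{\left(d,W \right)} = W^{2} - 6 d$ ($B{\left(d,W \right)} = - 6 d + W^{2} = W^{2} - 6 d$)
$R = \frac{461}{437}$ ($R = \frac{\left(-5\right)^{2} - 42}{-23} - \frac{6}{-19} = \left(25 - 42\right) \left(- \frac{1}{23}\right) - - \frac{6}{19} = \left(-17\right) \left(- \frac{1}{23}\right) + \frac{6}{19} = \frac{17}{23} + \frac{6}{19} = \frac{461}{437} \approx 1.0549$)
$\sqrt{\left(-77 + 18 R\right) - 21257} = \sqrt{\left(-77 + 18 \cdot \frac{461}{437}\right) - 21257} = \sqrt{\left(-77 + \frac{8298}{437}\right) - 21257} = \sqrt{- \frac{25351}{437} - 21257} = \sqrt{- \frac{9314660}{437}} = \frac{2 i \sqrt{1017626605}}{437}$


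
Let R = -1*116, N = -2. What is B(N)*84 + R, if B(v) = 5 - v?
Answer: 472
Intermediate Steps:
R = -116
B(N)*84 + R = (5 - 1*(-2))*84 - 116 = (5 + 2)*84 - 116 = 7*84 - 116 = 588 - 116 = 472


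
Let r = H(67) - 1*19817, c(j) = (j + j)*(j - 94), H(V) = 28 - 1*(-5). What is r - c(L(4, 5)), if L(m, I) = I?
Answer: -18894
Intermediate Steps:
H(V) = 33 (H(V) = 28 + 5 = 33)
c(j) = 2*j*(-94 + j) (c(j) = (2*j)*(-94 + j) = 2*j*(-94 + j))
r = -19784 (r = 33 - 1*19817 = 33 - 19817 = -19784)
r - c(L(4, 5)) = -19784 - 2*5*(-94 + 5) = -19784 - 2*5*(-89) = -19784 - 1*(-890) = -19784 + 890 = -18894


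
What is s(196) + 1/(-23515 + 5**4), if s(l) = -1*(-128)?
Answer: 2929919/22890 ≈ 128.00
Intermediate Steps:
s(l) = 128
s(196) + 1/(-23515 + 5**4) = 128 + 1/(-23515 + 5**4) = 128 + 1/(-23515 + 625) = 128 + 1/(-22890) = 128 - 1/22890 = 2929919/22890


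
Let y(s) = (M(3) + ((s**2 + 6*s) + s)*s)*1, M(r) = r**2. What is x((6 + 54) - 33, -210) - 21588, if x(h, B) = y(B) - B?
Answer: -8973669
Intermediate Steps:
y(s) = 9 + s*(s**2 + 7*s) (y(s) = (3**2 + ((s**2 + 6*s) + s)*s)*1 = (9 + (s**2 + 7*s)*s)*1 = (9 + s*(s**2 + 7*s))*1 = 9 + s*(s**2 + 7*s))
x(h, B) = 9 + B**3 - B + 7*B**2 (x(h, B) = (9 + B**3 + 7*B**2) - B = 9 + B**3 - B + 7*B**2)
x((6 + 54) - 33, -210) - 21588 = (9 + (-210)**3 - 1*(-210) + 7*(-210)**2) - 21588 = (9 - 9261000 + 210 + 7*44100) - 21588 = (9 - 9261000 + 210 + 308700) - 21588 = -8952081 - 21588 = -8973669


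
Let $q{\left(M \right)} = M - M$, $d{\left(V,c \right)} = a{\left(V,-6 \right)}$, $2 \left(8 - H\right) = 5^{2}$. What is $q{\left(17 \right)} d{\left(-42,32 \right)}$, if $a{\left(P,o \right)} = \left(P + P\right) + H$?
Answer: $0$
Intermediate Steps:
$H = - \frac{9}{2}$ ($H = 8 - \frac{5^{2}}{2} = 8 - \frac{25}{2} = - \frac{9}{2} \approx -4.5$)
$a{\left(P,o \right)} = - \frac{9}{2} + 2 P$ ($a{\left(P,o \right)} = \left(P + P\right) - \frac{9}{2} = 2 P - \frac{9}{2} = - \frac{9}{2} + 2 P$)
$d{\left(V,c \right)} = - \frac{9}{2} + 2 V$
$q{\left(M \right)} = 0$
$q{\left(17 \right)} d{\left(-42,32 \right)} = 0 \left(- \frac{9}{2} + 2 \left(-42\right)\right) = 0 \left(- \frac{9}{2} - 84\right) = 0 \left(- \frac{177}{2}\right) = 0$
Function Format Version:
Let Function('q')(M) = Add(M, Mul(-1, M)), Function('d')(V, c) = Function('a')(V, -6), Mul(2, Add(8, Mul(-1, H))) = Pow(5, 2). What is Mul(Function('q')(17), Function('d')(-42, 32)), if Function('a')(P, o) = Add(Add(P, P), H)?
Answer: 0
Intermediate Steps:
H = Rational(-9, 2) (H = Add(8, Mul(Rational(-1, 2), Pow(5, 2))) = Add(8, Mul(Rational(-1, 2), 25)) = Add(8, Rational(-25, 2)) = Rational(-9, 2) ≈ -4.5000)
Function('a')(P, o) = Add(Rational(-9, 2), Mul(2, P)) (Function('a')(P, o) = Add(Add(P, P), Rational(-9, 2)) = Add(Mul(2, P), Rational(-9, 2)) = Add(Rational(-9, 2), Mul(2, P)))
Function('d')(V, c) = Add(Rational(-9, 2), Mul(2, V))
Function('q')(M) = 0
Mul(Function('q')(17), Function('d')(-42, 32)) = Mul(0, Add(Rational(-9, 2), Mul(2, -42))) = Mul(0, Add(Rational(-9, 2), -84)) = Mul(0, Rational(-177, 2)) = 0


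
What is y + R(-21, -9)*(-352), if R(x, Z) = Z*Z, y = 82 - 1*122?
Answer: -28552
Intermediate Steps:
y = -40 (y = 82 - 122 = -40)
R(x, Z) = Z**2
y + R(-21, -9)*(-352) = -40 + (-9)**2*(-352) = -40 + 81*(-352) = -40 - 28512 = -28552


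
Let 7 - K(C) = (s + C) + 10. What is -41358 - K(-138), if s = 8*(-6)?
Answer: -41541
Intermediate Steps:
s = -48
K(C) = 45 - C (K(C) = 7 - ((-48 + C) + 10) = 7 - (-38 + C) = 7 + (38 - C) = 45 - C)
-41358 - K(-138) = -41358 - (45 - 1*(-138)) = -41358 - (45 + 138) = -41358 - 1*183 = -41358 - 183 = -41541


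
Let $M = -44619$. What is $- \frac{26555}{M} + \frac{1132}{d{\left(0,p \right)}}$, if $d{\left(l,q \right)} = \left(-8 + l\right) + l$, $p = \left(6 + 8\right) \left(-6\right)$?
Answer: $- \frac{12574067}{89238} \approx -140.9$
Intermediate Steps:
$p = -84$ ($p = 14 \left(-6\right) = -84$)
$d{\left(l,q \right)} = -8 + 2 l$
$- \frac{26555}{M} + \frac{1132}{d{\left(0,p \right)}} = - \frac{26555}{-44619} + \frac{1132}{-8 + 2 \cdot 0} = \left(-26555\right) \left(- \frac{1}{44619}\right) + \frac{1132}{-8 + 0} = \frac{26555}{44619} + \frac{1132}{-8} = \frac{26555}{44619} + 1132 \left(- \frac{1}{8}\right) = \frac{26555}{44619} - \frac{283}{2} = - \frac{12574067}{89238}$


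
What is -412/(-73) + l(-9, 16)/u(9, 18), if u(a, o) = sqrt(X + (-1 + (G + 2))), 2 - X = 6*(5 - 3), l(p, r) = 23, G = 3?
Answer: 412/73 - 23*I*sqrt(6)/6 ≈ 5.6438 - 9.3897*I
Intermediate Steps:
X = -10 (X = 2 - 6*(5 - 3) = 2 - 6*2 = 2 - 1*12 = 2 - 12 = -10)
u(a, o) = I*sqrt(6) (u(a, o) = sqrt(-10 + (-1 + (3 + 2))) = sqrt(-10 + (-1 + 5)) = sqrt(-10 + 4) = sqrt(-6) = I*sqrt(6))
-412/(-73) + l(-9, 16)/u(9, 18) = -412/(-73) + 23/((I*sqrt(6))) = -412*(-1/73) + 23*(-I*sqrt(6)/6) = 412/73 - 23*I*sqrt(6)/6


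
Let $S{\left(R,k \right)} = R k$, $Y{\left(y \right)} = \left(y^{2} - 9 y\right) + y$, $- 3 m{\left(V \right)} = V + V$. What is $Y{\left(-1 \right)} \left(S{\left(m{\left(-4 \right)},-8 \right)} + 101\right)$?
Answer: $717$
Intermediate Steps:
$m{\left(V \right)} = - \frac{2 V}{3}$ ($m{\left(V \right)} = - \frac{V + V}{3} = - \frac{2 V}{3}$)
$Y{\left(y \right)} = y^{2} - 8 y$
$Y{\left(-1 \right)} \left(S{\left(m{\left(-4 \right)},-8 \right)} + 101\right) = - (-8 - 1) \left(\left(- \frac{2}{3}\right) \left(-4\right) \left(-8\right) + 101\right) = \left(-1\right) \left(-9\right) \left(\frac{8}{3} \left(-8\right) + 101\right) = 9 \left(- \frac{64}{3} + 101\right) = 9 \cdot \frac{239}{3} = 717$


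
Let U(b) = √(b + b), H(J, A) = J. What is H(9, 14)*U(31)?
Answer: 9*√62 ≈ 70.866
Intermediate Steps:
U(b) = √2*√b (U(b) = √(2*b) = √2*√b)
H(9, 14)*U(31) = 9*(√2*√31) = 9*√62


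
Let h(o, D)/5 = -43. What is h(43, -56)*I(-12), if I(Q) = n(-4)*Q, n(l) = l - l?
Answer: 0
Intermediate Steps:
h(o, D) = -215 (h(o, D) = 5*(-43) = -215)
n(l) = 0
I(Q) = 0 (I(Q) = 0*Q = 0)
h(43, -56)*I(-12) = -215*0 = 0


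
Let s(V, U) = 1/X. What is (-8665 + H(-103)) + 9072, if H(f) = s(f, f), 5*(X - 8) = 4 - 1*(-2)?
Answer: 18727/46 ≈ 407.11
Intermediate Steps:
X = 46/5 (X = 8 + (4 - 1*(-2))/5 = 8 + (4 + 2)/5 = 8 + (⅕)*6 = 8 + 6/5 = 46/5 ≈ 9.2000)
s(V, U) = 5/46 (s(V, U) = 1/(46/5) = 5/46)
H(f) = 5/46
(-8665 + H(-103)) + 9072 = (-8665 + 5/46) + 9072 = -398585/46 + 9072 = 18727/46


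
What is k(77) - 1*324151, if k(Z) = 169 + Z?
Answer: -323905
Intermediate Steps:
k(77) - 1*324151 = (169 + 77) - 1*324151 = 246 - 324151 = -323905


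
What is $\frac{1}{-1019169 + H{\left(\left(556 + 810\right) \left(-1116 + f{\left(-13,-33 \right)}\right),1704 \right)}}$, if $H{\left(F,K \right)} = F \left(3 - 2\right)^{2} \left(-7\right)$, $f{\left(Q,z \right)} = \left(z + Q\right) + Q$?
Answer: $\frac{1}{10216181} \approx 9.7884 \cdot 10^{-8}$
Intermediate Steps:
$f{\left(Q,z \right)} = z + 2 Q$ ($f{\left(Q,z \right)} = \left(Q + z\right) + Q = z + 2 Q$)
$H{\left(F,K \right)} = - 7 F$ ($H{\left(F,K \right)} = F 1^{2} \left(-7\right) = F 1 \left(-7\right) = F \left(-7\right) = - 7 F$)
$\frac{1}{-1019169 + H{\left(\left(556 + 810\right) \left(-1116 + f{\left(-13,-33 \right)}\right),1704 \right)}} = \frac{1}{-1019169 - 7 \left(556 + 810\right) \left(-1116 + \left(-33 + 2 \left(-13\right)\right)\right)} = \frac{1}{-1019169 - 7 \cdot 1366 \left(-1116 - 59\right)} = \frac{1}{-1019169 - 7 \cdot 1366 \left(-1175\right)} = \frac{1}{-1019169 - -11235350} = \frac{1}{-1019169 + 11235350} = \frac{1}{10216181}$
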